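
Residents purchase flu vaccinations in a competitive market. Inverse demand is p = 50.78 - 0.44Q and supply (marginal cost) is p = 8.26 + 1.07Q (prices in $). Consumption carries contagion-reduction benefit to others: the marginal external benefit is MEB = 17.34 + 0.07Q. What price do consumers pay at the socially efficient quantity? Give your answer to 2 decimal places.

P = $32.49

Social marginal benefit = demand + MEB = 68.12 - 0.37Q.
Set SMB = MC: 68.12 - 0.37Q = 8.26 + 1.07Q → Q* = 41.5694.
Consumer price on the demand curve at Q*: 50.78 − 0.44×41.5694 = 32.4895.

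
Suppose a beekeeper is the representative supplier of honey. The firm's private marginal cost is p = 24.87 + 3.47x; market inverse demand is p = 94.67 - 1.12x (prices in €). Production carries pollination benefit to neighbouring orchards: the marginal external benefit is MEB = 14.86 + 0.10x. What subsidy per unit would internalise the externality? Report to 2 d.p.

Social marginal cost = private MC − MEB = 10.01 + 3.37x.
Set SMC = demand: 10.01 + 3.37x = 94.67 - 1.12x → x* = 18.8552.
The Pigouvian subsidy equals MEB at x*: 14.86 + 0.10×18.8552 = 16.7455.

subsidy = €16.75 per unit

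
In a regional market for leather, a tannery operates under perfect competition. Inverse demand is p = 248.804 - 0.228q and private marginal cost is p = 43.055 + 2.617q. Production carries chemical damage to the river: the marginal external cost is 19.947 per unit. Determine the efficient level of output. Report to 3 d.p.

Social marginal cost = private MC + MEC = 63.002 + 2.617q.
Set SMC = demand: 63.002 + 2.617q = 248.804 - 0.228q → q* = 65.3083.

q* = 65.308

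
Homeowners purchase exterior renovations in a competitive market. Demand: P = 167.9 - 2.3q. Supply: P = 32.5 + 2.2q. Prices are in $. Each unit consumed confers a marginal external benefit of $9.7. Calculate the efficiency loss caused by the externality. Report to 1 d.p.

Market equilibrium (private): 32.5 + 2.2q = 167.9 - 2.3q → q_m = 30.0889.
Social marginal benefit = demand + MEB = 177.6 - 2.3q.
Set SMB = MC: 177.6 - 2.3q = 32.5 + 2.2q → q* = 32.2444.
The loss is the area between SMB and MC from q* to q_m; with linear curves that's a triangle of height MEB(q_m).
DWL = ½ × 2.1555 × 9.7000 = 10.4542.

DWL = $10.5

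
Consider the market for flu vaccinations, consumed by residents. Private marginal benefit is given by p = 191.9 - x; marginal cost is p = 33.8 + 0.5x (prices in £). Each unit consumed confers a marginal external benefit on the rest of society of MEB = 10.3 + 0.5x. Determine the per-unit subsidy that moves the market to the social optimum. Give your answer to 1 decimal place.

Social marginal benefit = demand + MEB = 202.2 - 0.5x.
Set SMB = MC: 202.2 - 0.5x = 33.8 + 0.5x → x* = 168.4000.
The Pigouvian subsidy equals MEB at x*: 10.3 + 0.5×168.4000 = 94.5000.

subsidy = £94.5 per unit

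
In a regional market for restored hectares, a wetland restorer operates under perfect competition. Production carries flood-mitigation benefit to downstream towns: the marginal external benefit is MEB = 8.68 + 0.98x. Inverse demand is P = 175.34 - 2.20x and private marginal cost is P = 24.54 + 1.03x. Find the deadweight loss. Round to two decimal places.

DWL = 658.45

Market equilibrium (private): 24.54 + 1.03x = 175.34 - 2.20x → x_m = 46.6873.
Social marginal cost = private MC − MEB = 15.86 + 0.05x.
Set SMC = demand: 15.86 + 0.05x = 175.34 - 2.20x → x* = 70.8800.
The loss is the area between SMC and demand from x* to x_m; with linear curves that's a triangle of height MEB(x_m).
DWL = ½ × 24.1927 × 54.4336 = 658.4479.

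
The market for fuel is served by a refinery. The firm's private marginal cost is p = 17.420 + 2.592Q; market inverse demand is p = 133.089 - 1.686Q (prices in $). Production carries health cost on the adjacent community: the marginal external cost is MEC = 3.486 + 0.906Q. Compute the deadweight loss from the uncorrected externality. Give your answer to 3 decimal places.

DWL = $75.523

Market equilibrium (private): 17.420 + 2.592Q = 133.089 - 1.686Q → Q_m = 27.0381.
Social marginal cost = private MC + MEC = 20.906 + 3.498Q.
Set SMC = demand: 20.906 + 3.498Q = 133.089 - 1.686Q → Q* = 21.6402.
The welfare-loss triangle has base |Q_m − Q*| and height MEC(Q_m) (the vertical gap between SMC and demand is zero at Q* and MEC at Q_m).
DWL = ½ × 5.3979 × 27.9825 = 75.5234.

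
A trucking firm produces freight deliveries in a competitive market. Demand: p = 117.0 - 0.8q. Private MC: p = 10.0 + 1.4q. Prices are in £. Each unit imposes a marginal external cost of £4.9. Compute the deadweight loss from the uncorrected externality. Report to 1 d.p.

DWL = £5.5

Market equilibrium (private): 10.0 + 1.4q = 117.0 - 0.8q → q_m = 48.6364.
Social marginal cost = private MC + MEC = 14.9 + 1.4q.
Set SMC = demand: 14.9 + 1.4q = 117.0 - 0.8q → q* = 46.4091.
Height of the DWL triangle at q_m is SMC(q_m) − demand(q_m) = MEC(q_m) = 4.9000.
DWL = ½ × 2.2273 × 4.9000 = 5.4569.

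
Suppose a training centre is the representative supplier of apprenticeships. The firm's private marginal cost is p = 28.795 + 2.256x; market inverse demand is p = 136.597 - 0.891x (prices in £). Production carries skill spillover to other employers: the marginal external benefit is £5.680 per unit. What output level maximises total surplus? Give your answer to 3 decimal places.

x* = 36.060

Social marginal cost = private MC − MEB = 23.115 + 2.256x.
Set SMC = demand: 23.115 + 2.256x = 136.597 - 0.891x → x* = 36.0604.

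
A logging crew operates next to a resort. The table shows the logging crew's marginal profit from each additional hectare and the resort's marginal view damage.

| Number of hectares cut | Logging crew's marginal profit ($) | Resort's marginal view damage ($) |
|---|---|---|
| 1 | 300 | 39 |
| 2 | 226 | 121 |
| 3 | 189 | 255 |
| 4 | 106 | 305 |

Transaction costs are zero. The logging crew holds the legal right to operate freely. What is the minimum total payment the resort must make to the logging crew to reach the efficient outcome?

Left alone the logging crew would choose level 4 (marginal profit stays positive).
Efficient level: k* = 2 (marginal profit ≥ marginal view damage through 2).
The resort must at least cover the logging crew's forgone profit from cutting 4→2: 189 + 106 = 295.

$295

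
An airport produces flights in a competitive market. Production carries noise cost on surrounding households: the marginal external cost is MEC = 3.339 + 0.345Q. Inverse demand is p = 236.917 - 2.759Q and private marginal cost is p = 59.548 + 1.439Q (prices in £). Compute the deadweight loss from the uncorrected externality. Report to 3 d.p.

Market equilibrium (private): 59.548 + 1.439Q = 236.917 - 2.759Q → Q_m = 42.2508.
Social marginal cost = private MC + MEC = 62.887 + 1.784Q.
Set SMC = demand: 62.887 + 1.784Q = 236.917 - 2.759Q → Q* = 38.3073.
Between Q* and Q_m the wedge SMC − demand runs linearly from 0 to MEC(Q_m), so the loss is a triangle.
DWL = ½ × 3.9435 × 17.9155 = 35.3249.

DWL = £35.325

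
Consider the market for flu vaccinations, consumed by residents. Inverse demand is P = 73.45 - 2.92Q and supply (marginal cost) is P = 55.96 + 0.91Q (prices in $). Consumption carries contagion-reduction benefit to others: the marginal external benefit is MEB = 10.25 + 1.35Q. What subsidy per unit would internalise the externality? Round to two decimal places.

Social marginal benefit = demand + MEB = 83.70 - 1.57Q.
Set SMB = MC: 83.70 - 1.57Q = 55.96 + 0.91Q → Q* = 11.1855.
The Pigouvian subsidy equals MEB at Q*: 10.25 + 1.35×11.1855 = 25.3504.

subsidy = $25.35 per unit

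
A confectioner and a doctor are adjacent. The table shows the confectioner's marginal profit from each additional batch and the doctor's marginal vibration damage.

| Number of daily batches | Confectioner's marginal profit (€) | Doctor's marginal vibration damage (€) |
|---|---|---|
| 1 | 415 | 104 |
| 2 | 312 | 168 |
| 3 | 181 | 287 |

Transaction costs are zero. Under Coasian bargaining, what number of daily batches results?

2

Bargaining reaches the level where marginal profit last exceeds marginal vibration damage.
That holds through level 2 (312 ≥ 168) but not at 3 (181 < 287).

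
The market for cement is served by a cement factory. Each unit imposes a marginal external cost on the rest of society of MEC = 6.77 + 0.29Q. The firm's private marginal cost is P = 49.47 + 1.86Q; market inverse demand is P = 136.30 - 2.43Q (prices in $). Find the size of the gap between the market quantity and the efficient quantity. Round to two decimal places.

Market equilibrium (private): 49.47 + 1.86Q = 136.30 - 2.43Q → Q_m = 20.2401.
Social marginal cost = private MC + MEC = 56.24 + 2.15Q.
Set SMC = demand: 56.24 + 2.15Q = 136.30 - 2.43Q → Q* = 17.4803.
Gap = |20.2401 − 17.4803| = 2.7598.

2.76 units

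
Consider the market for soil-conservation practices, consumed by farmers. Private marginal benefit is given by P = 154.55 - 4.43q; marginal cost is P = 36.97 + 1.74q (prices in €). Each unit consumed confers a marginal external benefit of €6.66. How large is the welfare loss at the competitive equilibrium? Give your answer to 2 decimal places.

DWL = €3.59

Market equilibrium (private): 36.97 + 1.74q = 154.55 - 4.43q → q_m = 19.0567.
Social marginal benefit = demand + MEB = 161.21 - 4.43q.
Set SMB = MC: 161.21 - 4.43q = 36.97 + 1.74q → q* = 20.1361.
The loss is the area between SMB and MC from q* to q_m; with linear curves that's a triangle of height MEB(q_m).
DWL = ½ × 1.0794 × 6.6600 = 3.5944.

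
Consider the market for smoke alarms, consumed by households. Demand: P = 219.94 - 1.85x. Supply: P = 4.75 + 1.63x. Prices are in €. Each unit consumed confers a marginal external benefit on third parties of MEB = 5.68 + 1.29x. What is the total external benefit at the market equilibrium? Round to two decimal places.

Market equilibrium (private): 4.75 + 1.63x = 219.94 - 1.85x → x_m = 61.8362.
Total external benefit = ∫₀^{x_m} (5.68 + 1.29x) dx = 5.68×61.8362 + ½×1.29×61.8362² = 2817.5262.

€2817.53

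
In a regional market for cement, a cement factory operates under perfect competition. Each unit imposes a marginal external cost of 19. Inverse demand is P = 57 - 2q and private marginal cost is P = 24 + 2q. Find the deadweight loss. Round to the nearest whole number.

DWL = 45

Market equilibrium (private): 24 + 2q = 57 - 2q → q_m = 8.2500.
Social marginal cost = private MC + MEC = 43 + 2q.
Set SMC = demand: 43 + 2q = 57 - 2q → q* = 3.5000.
The welfare-loss triangle has base |q_m − q*| and height MEC(q_m) (the vertical gap between SMC and demand is zero at q* and MEC at q_m).
DWL = ½ × 4.7500 × 19.0000 = 45.1250.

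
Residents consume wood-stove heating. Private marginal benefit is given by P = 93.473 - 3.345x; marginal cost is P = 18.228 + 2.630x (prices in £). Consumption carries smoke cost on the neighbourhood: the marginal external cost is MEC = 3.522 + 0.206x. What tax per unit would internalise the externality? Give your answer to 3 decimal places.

Social marginal benefit = demand − MEC = 89.951 - 3.551x.
Set SMB = MC: 89.951 - 3.551x = 18.228 + 2.630x → x* = 11.6038.
The Pigouvian tax equals MEC at x*: 3.522 + 0.206×11.6038 = 5.9124.

tax = £5.912 per unit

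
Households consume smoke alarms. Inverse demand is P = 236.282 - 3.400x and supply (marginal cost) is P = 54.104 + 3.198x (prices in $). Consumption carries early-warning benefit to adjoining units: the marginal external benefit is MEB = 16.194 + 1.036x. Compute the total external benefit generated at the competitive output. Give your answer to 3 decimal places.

Market equilibrium (private): 54.104 + 3.198x = 236.282 - 3.400x → x_m = 27.6111.
Total external benefit = ∫₀^{x_m} (16.194 + 1.036x) dx = 16.194×27.6111 + ½×1.036×27.6111² = 842.0433.

$842.043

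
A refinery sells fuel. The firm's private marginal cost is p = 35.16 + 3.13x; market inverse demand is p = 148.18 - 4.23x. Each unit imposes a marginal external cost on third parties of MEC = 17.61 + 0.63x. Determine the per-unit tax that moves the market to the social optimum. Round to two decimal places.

tax = 25.13 per unit

Social marginal cost = private MC + MEC = 52.77 + 3.76x.
Set SMC = demand: 52.77 + 3.76x = 148.18 - 4.23x → x* = 11.9412.
The Pigouvian tax equals MEC at x*: 17.61 + 0.63×11.9412 = 25.1330.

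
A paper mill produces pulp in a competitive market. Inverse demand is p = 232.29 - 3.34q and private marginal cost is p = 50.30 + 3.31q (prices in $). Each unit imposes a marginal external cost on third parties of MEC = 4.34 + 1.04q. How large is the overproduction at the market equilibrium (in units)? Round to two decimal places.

4.27 units

Market equilibrium (private): 50.30 + 3.31q = 232.29 - 3.34q → q_m = 27.3669.
Social marginal cost = private MC + MEC = 54.64 + 4.35q.
Set SMC = demand: 54.64 + 4.35q = 232.29 - 3.34q → q* = 23.1014.
Gap = |27.3669 − 23.1014| = 4.2655.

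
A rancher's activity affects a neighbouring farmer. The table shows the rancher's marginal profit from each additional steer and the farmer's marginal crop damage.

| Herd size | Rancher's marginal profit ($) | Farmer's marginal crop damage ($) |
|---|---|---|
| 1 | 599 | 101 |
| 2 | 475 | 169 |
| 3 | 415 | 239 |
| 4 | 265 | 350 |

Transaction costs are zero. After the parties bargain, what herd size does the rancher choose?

3

Bargaining reaches the level where marginal profit last exceeds marginal crop damage.
That holds through level 3 (415 ≥ 239) but not at 4 (265 < 350).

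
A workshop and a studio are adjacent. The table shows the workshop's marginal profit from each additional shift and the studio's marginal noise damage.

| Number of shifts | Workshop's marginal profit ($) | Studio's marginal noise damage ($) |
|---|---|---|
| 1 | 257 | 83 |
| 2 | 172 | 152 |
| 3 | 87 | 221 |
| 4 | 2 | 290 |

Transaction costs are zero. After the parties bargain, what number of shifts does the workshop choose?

2

Bargaining reaches the level where marginal profit last exceeds marginal noise damage.
That holds through level 2 (172 ≥ 152) but not at 3 (87 < 221).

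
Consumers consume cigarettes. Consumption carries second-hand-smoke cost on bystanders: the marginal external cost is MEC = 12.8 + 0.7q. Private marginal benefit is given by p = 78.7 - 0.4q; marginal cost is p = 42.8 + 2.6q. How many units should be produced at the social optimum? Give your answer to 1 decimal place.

Social marginal benefit = demand − MEC = 65.9 - 1.1q.
Set SMB = MC: 65.9 - 1.1q = 42.8 + 2.6q → q* = 6.2432.

q* = 6.2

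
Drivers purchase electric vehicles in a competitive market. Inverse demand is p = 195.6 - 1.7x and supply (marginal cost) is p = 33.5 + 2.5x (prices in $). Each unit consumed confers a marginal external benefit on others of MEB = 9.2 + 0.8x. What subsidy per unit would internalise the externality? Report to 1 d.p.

subsidy = $49.5 per unit

Social marginal benefit = demand + MEB = 204.8 - 0.9x.
Set SMB = MC: 204.8 - 0.9x = 33.5 + 2.5x → x* = 50.3824.
The Pigouvian subsidy equals MEB at x*: 9.2 + 0.8×50.3824 = 49.5059.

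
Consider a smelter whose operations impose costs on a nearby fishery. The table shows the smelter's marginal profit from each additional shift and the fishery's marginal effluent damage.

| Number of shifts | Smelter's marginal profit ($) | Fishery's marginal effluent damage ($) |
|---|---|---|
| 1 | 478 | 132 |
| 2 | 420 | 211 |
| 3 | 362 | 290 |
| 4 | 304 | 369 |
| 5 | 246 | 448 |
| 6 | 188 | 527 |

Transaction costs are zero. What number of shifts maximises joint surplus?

3

Bargaining reaches the level where marginal profit last exceeds marginal effluent damage.
That holds through level 3 (362 ≥ 290) but not at 4 (304 < 369).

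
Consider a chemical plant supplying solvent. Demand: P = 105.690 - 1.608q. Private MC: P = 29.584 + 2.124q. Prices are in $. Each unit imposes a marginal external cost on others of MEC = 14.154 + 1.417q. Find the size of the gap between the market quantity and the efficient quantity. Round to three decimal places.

Market equilibrium (private): 29.584 + 2.124q = 105.690 - 1.608q → q_m = 20.3928.
Social marginal cost = private MC + MEC = 43.738 + 3.541q.
Set SMC = demand: 43.738 + 3.541q = 105.690 - 1.608q → q* = 12.0319.
Gap = |20.3928 − 12.0319| = 8.3609.

8.361 units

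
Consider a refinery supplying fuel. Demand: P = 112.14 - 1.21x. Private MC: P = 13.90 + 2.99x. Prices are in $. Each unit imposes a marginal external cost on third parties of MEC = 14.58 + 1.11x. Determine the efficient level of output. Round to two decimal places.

Social marginal cost = private MC + MEC = 28.48 + 4.10x.
Set SMC = demand: 28.48 + 4.10x = 112.14 - 1.21x → x* = 15.7552.

x* = 15.76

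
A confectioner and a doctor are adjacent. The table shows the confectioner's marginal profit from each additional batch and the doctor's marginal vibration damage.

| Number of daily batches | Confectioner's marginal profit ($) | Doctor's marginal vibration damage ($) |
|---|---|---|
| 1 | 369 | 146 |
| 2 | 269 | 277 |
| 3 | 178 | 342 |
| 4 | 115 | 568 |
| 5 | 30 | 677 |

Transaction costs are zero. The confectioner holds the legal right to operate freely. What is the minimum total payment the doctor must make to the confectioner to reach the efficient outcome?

$592

Left alone the confectioner would choose level 5 (marginal profit stays positive).
Efficient level: k* = 1 (marginal profit ≥ marginal vibration damage through 1).
The doctor must at least cover the confectioner's forgone profit from cutting 5→1: 269 + 178 + 115 + 30 = 592.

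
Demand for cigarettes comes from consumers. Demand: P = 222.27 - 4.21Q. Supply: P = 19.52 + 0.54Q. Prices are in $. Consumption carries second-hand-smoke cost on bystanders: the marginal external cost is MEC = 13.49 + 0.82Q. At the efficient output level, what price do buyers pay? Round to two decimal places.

Social marginal benefit = demand − MEC = 208.78 - 5.03Q.
Set SMB = MC: 208.78 - 5.03Q = 19.52 + 0.54Q → Q* = 33.9785.
Consumer price on the demand curve at Q*: 222.27 − 4.21×33.9785 = 79.2205.

P = $79.22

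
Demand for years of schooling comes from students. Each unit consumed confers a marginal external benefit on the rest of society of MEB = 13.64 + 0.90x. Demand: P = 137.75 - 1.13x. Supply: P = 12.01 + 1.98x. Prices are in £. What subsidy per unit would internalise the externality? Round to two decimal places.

Social marginal benefit = demand + MEB = 151.39 - 0.23x.
Set SMB = MC: 151.39 - 0.23x = 12.01 + 1.98x → x* = 63.0679.
The Pigouvian subsidy equals MEB at x*: 13.64 + 0.90×63.0679 = 70.4011.

subsidy = £70.40 per unit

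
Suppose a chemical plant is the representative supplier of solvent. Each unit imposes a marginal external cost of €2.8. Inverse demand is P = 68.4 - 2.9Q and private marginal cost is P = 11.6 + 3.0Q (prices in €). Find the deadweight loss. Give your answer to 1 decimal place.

DWL = €0.7

Market equilibrium (private): 11.6 + 3.0Q = 68.4 - 2.9Q → Q_m = 9.6271.
Social marginal cost = private MC + MEC = 14.4 + 3.0Q.
Set SMC = demand: 14.4 + 3.0Q = 68.4 - 2.9Q → Q* = 9.1525.
Height of the DWL triangle at Q_m is SMC(Q_m) − demand(Q_m) = MEC(Q_m) = 2.8000.
DWL = ½ × 0.4746 × 2.8000 = 0.6644.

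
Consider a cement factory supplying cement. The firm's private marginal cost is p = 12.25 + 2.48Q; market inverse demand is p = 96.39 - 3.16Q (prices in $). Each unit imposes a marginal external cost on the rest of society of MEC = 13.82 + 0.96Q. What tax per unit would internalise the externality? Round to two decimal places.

Social marginal cost = private MC + MEC = 26.07 + 3.44Q.
Set SMC = demand: 26.07 + 3.44Q = 96.39 - 3.16Q → Q* = 10.6545.
The Pigouvian tax equals MEC at Q*: 13.82 + 0.96×10.6545 = 24.0483.

tax = $24.05 per unit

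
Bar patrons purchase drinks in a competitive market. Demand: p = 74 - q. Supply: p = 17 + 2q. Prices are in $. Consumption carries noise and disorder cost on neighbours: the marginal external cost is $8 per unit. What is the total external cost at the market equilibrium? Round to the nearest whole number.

Market equilibrium (private): 17 + 2q = 74 - q → q_m = 19.0000.
Total external cost = MEC × q_m = 8 × 19.0000 = 152.0000.

$152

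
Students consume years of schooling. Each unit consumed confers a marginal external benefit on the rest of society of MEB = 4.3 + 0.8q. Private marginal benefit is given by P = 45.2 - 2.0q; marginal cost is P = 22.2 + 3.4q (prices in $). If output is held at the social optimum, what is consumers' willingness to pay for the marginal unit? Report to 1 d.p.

Social marginal benefit = demand + MEB = 49.5 - 1.2q.
Set SMB = MC: 49.5 - 1.2q = 22.2 + 3.4q → q* = 5.9348.
Consumer price on the demand curve at q*: 45.2 − 2.0×5.9348 = 33.3304.

P = $33.3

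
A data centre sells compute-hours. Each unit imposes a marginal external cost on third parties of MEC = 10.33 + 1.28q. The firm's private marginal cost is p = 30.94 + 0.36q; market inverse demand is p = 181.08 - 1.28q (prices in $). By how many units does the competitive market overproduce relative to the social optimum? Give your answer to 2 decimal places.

43.67 units

Market equilibrium (private): 30.94 + 0.36q = 181.08 - 1.28q → q_m = 91.5488.
Social marginal cost = private MC + MEC = 41.27 + 1.64q.
Set SMC = demand: 41.27 + 1.64q = 181.08 - 1.28q → q* = 47.8801.
Gap = |91.5488 − 47.8801| = 43.6687.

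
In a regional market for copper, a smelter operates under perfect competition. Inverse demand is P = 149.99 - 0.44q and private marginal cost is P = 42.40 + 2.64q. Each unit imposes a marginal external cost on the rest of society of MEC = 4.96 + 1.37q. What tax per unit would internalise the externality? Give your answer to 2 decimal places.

tax = 36.56 per unit

Social marginal cost = private MC + MEC = 47.36 + 4.01q.
Set SMC = demand: 47.36 + 4.01q = 149.99 - 0.44q → q* = 23.0629.
The Pigouvian tax equals MEC at q*: 4.96 + 1.37×23.0629 = 36.5562.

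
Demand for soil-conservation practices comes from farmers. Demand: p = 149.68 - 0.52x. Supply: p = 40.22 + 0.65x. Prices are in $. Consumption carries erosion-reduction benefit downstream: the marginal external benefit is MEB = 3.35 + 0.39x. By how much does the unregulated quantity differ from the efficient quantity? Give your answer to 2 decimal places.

51.07 units

Market equilibrium (private): 40.22 + 0.65x = 149.68 - 0.52x → x_m = 93.5556.
Social marginal benefit = demand + MEB = 153.03 - 0.13x.
Set SMB = MC: 153.03 - 0.13x = 40.22 + 0.65x → x* = 144.6282.
Gap = |93.5556 − 144.6282| = 51.0726.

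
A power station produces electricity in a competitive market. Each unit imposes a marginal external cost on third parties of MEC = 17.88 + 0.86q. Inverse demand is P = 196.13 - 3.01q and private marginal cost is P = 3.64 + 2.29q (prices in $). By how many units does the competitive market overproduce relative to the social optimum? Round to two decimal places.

7.97 units

Market equilibrium (private): 3.64 + 2.29q = 196.13 - 3.01q → q_m = 36.3189.
Social marginal cost = private MC + MEC = 21.52 + 3.15q.
Set SMC = demand: 21.52 + 3.15q = 196.13 - 3.01q → q* = 28.3458.
Gap = |36.3189 − 28.3458| = 7.9731.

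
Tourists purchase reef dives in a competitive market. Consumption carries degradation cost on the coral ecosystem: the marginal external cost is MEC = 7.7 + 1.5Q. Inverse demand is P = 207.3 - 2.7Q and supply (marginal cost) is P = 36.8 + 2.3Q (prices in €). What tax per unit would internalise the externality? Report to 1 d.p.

Social marginal benefit = demand − MEC = 199.6 - 4.2Q.
Set SMB = MC: 199.6 - 4.2Q = 36.8 + 2.3Q → Q* = 25.0462.
The Pigouvian tax equals MEC at Q*: 7.7 + 1.5×25.0462 = 45.2693.

tax = €45.3 per unit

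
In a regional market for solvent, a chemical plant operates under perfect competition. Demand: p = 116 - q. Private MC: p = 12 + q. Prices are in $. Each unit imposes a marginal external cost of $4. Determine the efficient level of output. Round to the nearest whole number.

q* = 50

Social marginal cost = private MC + MEC = 16 + q.
Set SMC = demand: 16 + q = 116 - q → q* = 50.0000.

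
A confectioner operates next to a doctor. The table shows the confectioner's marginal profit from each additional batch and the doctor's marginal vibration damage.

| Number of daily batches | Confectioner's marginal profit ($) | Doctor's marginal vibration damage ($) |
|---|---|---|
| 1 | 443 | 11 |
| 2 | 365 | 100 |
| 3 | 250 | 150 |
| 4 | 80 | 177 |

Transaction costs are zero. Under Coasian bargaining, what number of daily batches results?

3

Bargaining reaches the level where marginal profit last exceeds marginal vibration damage.
That holds through level 3 (250 ≥ 150) but not at 4 (80 < 177).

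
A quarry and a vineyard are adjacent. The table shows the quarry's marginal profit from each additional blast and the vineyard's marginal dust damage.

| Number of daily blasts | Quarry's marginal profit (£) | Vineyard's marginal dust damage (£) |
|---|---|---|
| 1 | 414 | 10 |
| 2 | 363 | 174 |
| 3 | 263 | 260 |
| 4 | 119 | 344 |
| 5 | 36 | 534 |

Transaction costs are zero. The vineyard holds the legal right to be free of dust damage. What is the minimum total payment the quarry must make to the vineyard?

£444

Efficient level: marginal profit ≥ marginal dust damage through level 3, so k* = 3.
With the vineyard holding the right, the quarry must at least compensate total damage at k*: 10 + 174 + 260 = 444.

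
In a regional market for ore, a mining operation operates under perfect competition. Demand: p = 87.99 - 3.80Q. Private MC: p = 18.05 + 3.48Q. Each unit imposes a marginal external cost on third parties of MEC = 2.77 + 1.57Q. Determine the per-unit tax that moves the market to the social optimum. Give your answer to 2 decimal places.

Social marginal cost = private MC + MEC = 20.82 + 5.05Q.
Set SMC = demand: 20.82 + 5.05Q = 87.99 - 3.80Q → Q* = 7.5898.
The Pigouvian tax equals MEC at Q*: 2.77 + 1.57×7.5898 = 14.6860.

tax = 14.69 per unit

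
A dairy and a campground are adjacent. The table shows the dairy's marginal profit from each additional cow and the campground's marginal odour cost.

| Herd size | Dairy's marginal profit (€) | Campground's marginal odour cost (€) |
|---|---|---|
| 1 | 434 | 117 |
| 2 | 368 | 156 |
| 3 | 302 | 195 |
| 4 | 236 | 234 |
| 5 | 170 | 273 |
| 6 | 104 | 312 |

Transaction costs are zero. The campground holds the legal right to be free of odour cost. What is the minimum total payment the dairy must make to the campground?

€702

Efficient level: marginal profit ≥ marginal odour cost through level 4, so k* = 4.
With the campground holding the right, the dairy must at least compensate total damage at k*: 117 + 156 + 195 + 234 = 702.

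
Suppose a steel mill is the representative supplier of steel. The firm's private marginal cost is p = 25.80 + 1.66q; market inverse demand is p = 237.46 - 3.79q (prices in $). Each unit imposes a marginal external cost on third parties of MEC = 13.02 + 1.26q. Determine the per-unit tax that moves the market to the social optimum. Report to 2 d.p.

Social marginal cost = private MC + MEC = 38.82 + 2.92q.
Set SMC = demand: 38.82 + 2.92q = 237.46 - 3.79q → q* = 29.6036.
The Pigouvian tax equals MEC at q*: 13.02 + 1.26×29.6036 = 50.3205.

tax = $50.32 per unit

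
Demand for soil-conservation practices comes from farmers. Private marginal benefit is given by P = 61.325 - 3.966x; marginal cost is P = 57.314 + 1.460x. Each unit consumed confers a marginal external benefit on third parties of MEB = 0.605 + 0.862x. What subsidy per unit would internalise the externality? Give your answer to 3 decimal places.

Social marginal benefit = demand + MEB = 61.930 - 3.104x.
Set SMB = MC: 61.930 - 3.104x = 57.314 + 1.460x → x* = 1.0114.
The Pigouvian subsidy equals MEB at x*: 0.605 + 0.862×1.0114 = 1.4768.

subsidy = 1.477 per unit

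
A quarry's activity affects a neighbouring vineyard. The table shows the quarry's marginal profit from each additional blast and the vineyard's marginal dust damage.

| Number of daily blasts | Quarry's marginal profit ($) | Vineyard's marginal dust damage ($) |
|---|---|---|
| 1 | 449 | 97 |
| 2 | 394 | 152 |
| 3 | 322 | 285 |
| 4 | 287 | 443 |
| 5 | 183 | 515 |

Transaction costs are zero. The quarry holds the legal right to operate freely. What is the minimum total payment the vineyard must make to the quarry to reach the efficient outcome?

$470

Left alone the quarry would choose level 5 (marginal profit stays positive).
Efficient level: k* = 3 (marginal profit ≥ marginal dust damage through 3).
The vineyard must at least cover the quarry's forgone profit from cutting 5→3: 287 + 183 = 470.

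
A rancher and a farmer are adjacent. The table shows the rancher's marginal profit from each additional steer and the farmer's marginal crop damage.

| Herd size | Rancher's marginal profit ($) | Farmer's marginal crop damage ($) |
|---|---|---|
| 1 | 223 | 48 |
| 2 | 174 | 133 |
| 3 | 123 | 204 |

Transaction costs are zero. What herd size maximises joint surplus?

Bargaining reaches the level where marginal profit last exceeds marginal crop damage.
That holds through level 2 (174 ≥ 133) but not at 3 (123 < 204).

2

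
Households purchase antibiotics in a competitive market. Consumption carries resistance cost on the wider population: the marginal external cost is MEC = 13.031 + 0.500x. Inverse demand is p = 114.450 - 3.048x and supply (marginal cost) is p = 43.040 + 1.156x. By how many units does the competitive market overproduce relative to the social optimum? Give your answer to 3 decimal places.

Market equilibrium (private): 43.040 + 1.156x = 114.450 - 3.048x → x_m = 16.9862.
Social marginal benefit = demand − MEC = 101.419 - 3.548x.
Set SMB = MC: 101.419 - 3.548x = 43.040 + 1.156x → x* = 12.4105.
Gap = |16.9862 − 12.4105| = 4.5757.

4.576 units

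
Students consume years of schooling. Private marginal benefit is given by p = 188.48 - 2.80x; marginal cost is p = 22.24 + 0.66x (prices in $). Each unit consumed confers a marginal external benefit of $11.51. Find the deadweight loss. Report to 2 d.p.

Market equilibrium (private): 22.24 + 0.66x = 188.48 - 2.80x → x_m = 48.0462.
Social marginal benefit = demand + MEB = 199.99 - 2.80x.
Set SMB = MC: 199.99 - 2.80x = 22.24 + 0.66x → x* = 51.3728.
The loss is the area between SMB and MC from x* to x_m; with linear curves that's a triangle of height MEB(x_m).
DWL = ½ × 3.3266 × 11.5100 = 19.1446.

DWL = $19.14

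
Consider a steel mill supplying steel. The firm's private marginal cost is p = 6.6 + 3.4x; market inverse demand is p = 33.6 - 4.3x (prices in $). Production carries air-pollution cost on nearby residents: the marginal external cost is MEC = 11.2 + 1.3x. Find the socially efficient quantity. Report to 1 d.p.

x* = 1.8

Social marginal cost = private MC + MEC = 17.8 + 4.7x.
Set SMC = demand: 17.8 + 4.7x = 33.6 - 4.3x → x* = 1.7556.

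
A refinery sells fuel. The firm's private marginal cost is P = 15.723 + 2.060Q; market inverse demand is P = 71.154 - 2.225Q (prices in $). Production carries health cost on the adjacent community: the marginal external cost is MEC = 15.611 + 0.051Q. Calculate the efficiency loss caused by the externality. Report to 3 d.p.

DWL = $30.528

Market equilibrium (private): 15.723 + 2.060Q = 71.154 - 2.225Q → Q_m = 12.9361.
Social marginal cost = private MC + MEC = 31.334 + 2.111Q.
Set SMC = demand: 31.334 + 2.111Q = 71.154 - 2.225Q → Q* = 9.1836.
Between Q* and Q_m the wedge SMC − demand runs linearly from 0 to MEC(Q_m), so the loss is a triangle.
DWL = ½ × 3.7525 × 16.2707 = 30.5279.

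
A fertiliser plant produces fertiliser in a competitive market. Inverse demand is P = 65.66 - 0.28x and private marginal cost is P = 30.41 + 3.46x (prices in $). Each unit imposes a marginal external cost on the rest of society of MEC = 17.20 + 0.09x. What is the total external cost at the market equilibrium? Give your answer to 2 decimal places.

$166.11

Market equilibrium (private): 30.41 + 3.46x = 65.66 - 0.28x → x_m = 9.4251.
Total external cost = ∫₀^{x_m} (17.20 + 0.09x) dx = 17.20×9.4251 + ½×0.09×9.4251² = 166.1092.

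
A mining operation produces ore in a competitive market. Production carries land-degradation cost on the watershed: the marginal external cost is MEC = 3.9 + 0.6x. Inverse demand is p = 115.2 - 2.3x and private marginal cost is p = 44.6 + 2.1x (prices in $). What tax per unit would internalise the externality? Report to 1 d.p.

Social marginal cost = private MC + MEC = 48.5 + 2.7x.
Set SMC = demand: 48.5 + 2.7x = 115.2 - 2.3x → x* = 13.3400.
The Pigouvian tax equals MEC at x*: 3.9 + 0.6×13.3400 = 11.9040.

tax = $11.9 per unit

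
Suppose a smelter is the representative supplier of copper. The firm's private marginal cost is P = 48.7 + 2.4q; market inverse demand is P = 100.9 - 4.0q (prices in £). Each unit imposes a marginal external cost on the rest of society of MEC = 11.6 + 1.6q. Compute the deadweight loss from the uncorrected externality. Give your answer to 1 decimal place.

DWL = £38.0

Market equilibrium (private): 48.7 + 2.4q = 100.9 - 4.0q → q_m = 8.1563.
Social marginal cost = private MC + MEC = 60.3 + 4.0q.
Set SMC = demand: 60.3 + 4.0q = 100.9 - 4.0q → q* = 5.0750.
The welfare-loss triangle has base |q_m − q*| and height MEC(q_m) (the vertical gap between SMC and demand is zero at q* and MEC at q_m).
DWL = ½ × 3.0813 × 24.6500 = 37.9770.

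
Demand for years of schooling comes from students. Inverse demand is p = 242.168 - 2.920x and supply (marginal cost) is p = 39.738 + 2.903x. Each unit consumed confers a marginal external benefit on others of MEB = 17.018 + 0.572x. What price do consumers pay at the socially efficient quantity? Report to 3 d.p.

P = 120.136

Social marginal benefit = demand + MEB = 259.186 - 2.348x.
Set SMB = MC: 259.186 - 2.348x = 39.738 + 2.903x → x* = 41.7917.
Consumer price on the demand curve at x*: 242.168 − 2.920×41.7917 = 120.1362.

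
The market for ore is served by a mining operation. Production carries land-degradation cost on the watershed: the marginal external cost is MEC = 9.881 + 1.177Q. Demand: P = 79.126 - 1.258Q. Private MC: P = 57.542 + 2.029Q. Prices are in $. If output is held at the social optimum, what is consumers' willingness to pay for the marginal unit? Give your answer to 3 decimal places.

P = $75.828

Social marginal cost = private MC + MEC = 67.423 + 3.206Q.
Set SMC = demand: 67.423 + 3.206Q = 79.126 - 1.258Q → Q* = 2.6216.
Consumer price on the demand curve at Q*: 79.126 − 1.258×2.6216 = 75.8280.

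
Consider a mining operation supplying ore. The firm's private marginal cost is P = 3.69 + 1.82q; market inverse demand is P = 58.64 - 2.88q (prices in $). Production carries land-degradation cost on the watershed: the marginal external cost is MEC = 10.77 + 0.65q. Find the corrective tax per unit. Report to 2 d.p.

tax = $16.14 per unit

Social marginal cost = private MC + MEC = 14.46 + 2.47q.
Set SMC = demand: 14.46 + 2.47q = 58.64 - 2.88q → q* = 8.2579.
The Pigouvian tax equals MEC at q*: 10.77 + 0.65×8.2579 = 16.1376.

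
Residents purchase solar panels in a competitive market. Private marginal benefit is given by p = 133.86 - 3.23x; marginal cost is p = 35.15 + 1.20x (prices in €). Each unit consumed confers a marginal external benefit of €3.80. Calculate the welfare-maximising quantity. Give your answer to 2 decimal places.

Social marginal benefit = demand + MEB = 137.66 - 3.23x.
Set SMB = MC: 137.66 - 3.23x = 35.15 + 1.20x → x* = 23.1400.

x* = 23.14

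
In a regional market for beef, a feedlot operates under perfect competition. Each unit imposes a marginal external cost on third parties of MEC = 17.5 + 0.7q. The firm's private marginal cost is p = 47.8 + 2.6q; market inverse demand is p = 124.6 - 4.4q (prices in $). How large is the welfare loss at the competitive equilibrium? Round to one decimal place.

Market equilibrium (private): 47.8 + 2.6q = 124.6 - 4.4q → q_m = 10.9714.
Social marginal cost = private MC + MEC = 65.3 + 3.3q.
Set SMC = demand: 65.3 + 3.3q = 124.6 - 4.4q → q* = 7.7013.
Between q* and q_m the wedge SMC − demand runs linearly from 0 to MEC(q_m), so the loss is a triangle.
DWL = ½ × 3.2701 × 25.1800 = 41.1706.

DWL = $41.2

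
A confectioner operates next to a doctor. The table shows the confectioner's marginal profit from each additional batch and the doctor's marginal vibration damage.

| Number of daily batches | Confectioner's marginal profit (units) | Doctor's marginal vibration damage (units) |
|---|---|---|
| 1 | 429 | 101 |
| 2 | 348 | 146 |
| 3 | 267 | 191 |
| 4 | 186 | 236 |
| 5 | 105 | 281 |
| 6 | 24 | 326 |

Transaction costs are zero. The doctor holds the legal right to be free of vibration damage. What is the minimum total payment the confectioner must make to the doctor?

438

Efficient level: marginal profit ≥ marginal vibration damage through level 3, so k* = 3.
With the doctor holding the right, the confectioner must at least compensate total damage at k*: 101 + 146 + 191 = 438.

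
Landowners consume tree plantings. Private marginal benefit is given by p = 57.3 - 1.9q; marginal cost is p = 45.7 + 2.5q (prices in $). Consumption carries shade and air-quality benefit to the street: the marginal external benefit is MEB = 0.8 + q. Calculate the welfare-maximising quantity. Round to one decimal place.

q* = 3.6

Social marginal benefit = demand + MEB = 58.1 - 0.9q.
Set SMB = MC: 58.1 - 0.9q = 45.7 + 2.5q → q* = 3.6471.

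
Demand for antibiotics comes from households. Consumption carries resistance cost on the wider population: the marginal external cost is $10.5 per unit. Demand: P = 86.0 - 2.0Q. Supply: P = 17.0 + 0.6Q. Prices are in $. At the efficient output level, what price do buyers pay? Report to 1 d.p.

Social marginal benefit = demand − MEC = 75.5 - 2.0Q.
Set SMB = MC: 75.5 - 2.0Q = 17.0 + 0.6Q → Q* = 22.5000.
Consumer price on the demand curve at Q*: 86.0 − 2.0×22.5000 = 41.0000.

P = $41.0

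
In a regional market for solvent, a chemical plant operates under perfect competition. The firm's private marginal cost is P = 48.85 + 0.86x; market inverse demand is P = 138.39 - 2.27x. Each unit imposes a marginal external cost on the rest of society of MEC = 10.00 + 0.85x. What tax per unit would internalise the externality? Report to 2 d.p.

Social marginal cost = private MC + MEC = 58.85 + 1.71x.
Set SMC = demand: 58.85 + 1.71x = 138.39 - 2.27x → x* = 19.9849.
The Pigouvian tax equals MEC at x*: 10.00 + 0.85×19.9849 = 26.9872.

tax = 26.99 per unit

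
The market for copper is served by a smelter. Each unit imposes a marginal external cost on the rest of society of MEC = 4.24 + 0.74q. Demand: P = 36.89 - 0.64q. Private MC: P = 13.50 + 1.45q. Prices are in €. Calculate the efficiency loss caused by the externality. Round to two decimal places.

DWL = €27.70

Market equilibrium (private): 13.50 + 1.45q = 36.89 - 0.64q → q_m = 11.1914.
Social marginal cost = private MC + MEC = 17.74 + 2.19q.
Set SMC = demand: 17.74 + 2.19q = 36.89 - 0.64q → q* = 6.7668.
The loss is the area between SMC and demand from q* to q_m; with linear curves that's a triangle of height MEC(q_m).
DWL = ½ × 4.4246 × 12.5216 = 27.7015.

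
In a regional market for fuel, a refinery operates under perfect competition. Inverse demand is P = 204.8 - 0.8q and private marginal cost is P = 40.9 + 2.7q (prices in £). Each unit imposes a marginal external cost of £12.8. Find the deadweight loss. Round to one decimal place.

Market equilibrium (private): 40.9 + 2.7q = 204.8 - 0.8q → q_m = 46.8286.
Social marginal cost = private MC + MEC = 53.7 + 2.7q.
Set SMC = demand: 53.7 + 2.7q = 204.8 - 0.8q → q* = 43.1714.
Between q* and q_m the wedge SMC − demand runs linearly from 0 to MEC(q_m), so the loss is a triangle.
DWL = ½ × 3.6572 × 12.8000 = 23.4061.

DWL = £23.4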